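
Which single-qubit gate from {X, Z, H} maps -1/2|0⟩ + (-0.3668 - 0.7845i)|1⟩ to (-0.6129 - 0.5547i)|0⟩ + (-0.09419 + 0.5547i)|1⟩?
H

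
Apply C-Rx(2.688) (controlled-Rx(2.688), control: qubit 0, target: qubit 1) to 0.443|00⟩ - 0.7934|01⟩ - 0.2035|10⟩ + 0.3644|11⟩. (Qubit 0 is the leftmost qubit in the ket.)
0.443|00⟩ - 0.7934|01⟩ + (-0.04576 - 0.3551i)|10⟩ + (0.08194 + 0.1983i)|11⟩

C-Rx(2.688) leaves the control-|0⟩ kets |00⟩, |01⟩ unchanged and applies Rx(2.688) to qubit 1 on the control-|1⟩ pair (|10⟩, |11⟩).
Rx(2.688) = [[cos(θ/2), −i·sin(θ/2)], [−i·sin(θ/2), cos(θ/2)]]; θ = 2.688, cos(θ/2) ≈ 0.224857, sin(θ/2) ≈ 0.974392.
With a = amp(|10⟩) = -0.2035 and b = amp(|11⟩) = 0.3644:
new amp(|10⟩) = (0.224857)·a + (-0.974392i)·b = (-0.04576 - 0.3551i)
new amp(|11⟩) = (-0.974392i)·a + (0.224857)·b = (0.08194 + 0.1983i)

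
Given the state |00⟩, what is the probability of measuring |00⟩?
1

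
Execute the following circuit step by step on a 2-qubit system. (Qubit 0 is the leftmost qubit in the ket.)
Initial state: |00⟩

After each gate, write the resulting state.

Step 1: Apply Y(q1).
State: i|01⟩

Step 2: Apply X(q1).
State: i|00⟩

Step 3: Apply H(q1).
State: (1/√2)i|00⟩ + (1/√2)i|01⟩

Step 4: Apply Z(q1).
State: (1/√2)i|00⟩ - (1/√2)i|01⟩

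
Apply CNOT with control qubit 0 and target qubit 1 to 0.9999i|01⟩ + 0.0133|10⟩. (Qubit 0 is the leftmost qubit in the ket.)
0.9999i|01⟩ + 0.0133|11⟩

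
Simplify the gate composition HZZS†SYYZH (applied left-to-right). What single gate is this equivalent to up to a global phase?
X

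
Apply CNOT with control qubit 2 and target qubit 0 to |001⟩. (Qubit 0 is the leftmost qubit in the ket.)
|101⟩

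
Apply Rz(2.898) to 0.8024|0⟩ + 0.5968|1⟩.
(0.09749 - 0.7965i)|0⟩ + (0.07251 + 0.5924i)|1⟩

Rz(2.898) = [[e^(−iθ/2), 0], [0, e^(iθ/2)]] with e^(±iθ/2) = cos(θ/2) ± i·sin(θ/2); θ = 2.898, cos(θ/2) ≈ 0.121495, sin(θ/2) ≈ 0.992592.
With a = amp(|0⟩) = 0.8024 and b = amp(|1⟩) = 0.5968:
new amp(|0⟩) = (0.121495 - 0.992592i)·a = (0.09749 - 0.7965i)
new amp(|1⟩) = (0.121495 + 0.992592i)·b = (0.07251 + 0.5924i)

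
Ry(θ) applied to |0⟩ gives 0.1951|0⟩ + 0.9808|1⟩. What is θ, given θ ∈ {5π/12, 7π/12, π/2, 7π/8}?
7π/8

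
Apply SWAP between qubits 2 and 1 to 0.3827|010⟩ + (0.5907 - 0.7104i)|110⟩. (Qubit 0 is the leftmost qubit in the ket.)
0.3827|001⟩ + (0.5907 - 0.7104i)|101⟩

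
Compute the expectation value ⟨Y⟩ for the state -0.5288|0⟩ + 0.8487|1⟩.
0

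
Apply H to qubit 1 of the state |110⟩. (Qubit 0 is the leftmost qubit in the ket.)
1/√2|100⟩ - 1/√2|110⟩

H on qubit 1 mixes each pair of kets that differ only in qubit 1: amplitudes (a, b) of (|…0…⟩, |…1…⟩) become ((a + b)/√2, (a − b)/√2). Kets absent from the input have amplitude 0.
(|100⟩, |110⟩): (a, b) = (0, 1) → (1/√2, -1/√2)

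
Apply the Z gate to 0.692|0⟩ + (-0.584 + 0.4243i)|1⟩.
0.692|0⟩ + (0.584 - 0.4243i)|1⟩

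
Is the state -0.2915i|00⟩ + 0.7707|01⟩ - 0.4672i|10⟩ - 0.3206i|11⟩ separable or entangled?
Entangled

Writing the state as a|00⟩ + b|01⟩ + c|10⟩ + d|11⟩, it is a product state iff ad − bc = 0.
Here (a, b, c, d) = (-0.2915i, 0.7707, -0.4672i, -0.3206i): ad − bc = (-0.2915i)(-0.3206i) − (0.7707)(-0.4672i) = (-0.09345 + 0.3601i) ≠ 0, so the state is entangled.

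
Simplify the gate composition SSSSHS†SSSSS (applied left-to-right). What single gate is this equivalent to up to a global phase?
H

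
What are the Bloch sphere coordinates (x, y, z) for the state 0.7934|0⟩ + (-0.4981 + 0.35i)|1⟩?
(-0.7904, 0.5554, 0.2589)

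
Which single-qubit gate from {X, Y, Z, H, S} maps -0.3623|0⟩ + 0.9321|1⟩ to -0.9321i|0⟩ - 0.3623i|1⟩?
Y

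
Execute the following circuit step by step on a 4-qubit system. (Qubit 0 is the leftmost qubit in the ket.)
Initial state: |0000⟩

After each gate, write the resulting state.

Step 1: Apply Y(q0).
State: i|1000⟩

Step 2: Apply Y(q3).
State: -|1001⟩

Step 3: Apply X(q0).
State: -|0001⟩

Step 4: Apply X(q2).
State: -|0011⟩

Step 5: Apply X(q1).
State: -|0111⟩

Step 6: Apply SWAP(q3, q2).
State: -|0111⟩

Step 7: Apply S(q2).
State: -i|0111⟩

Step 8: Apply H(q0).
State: -(1/√2)i|0111⟩ - (1/√2)i|1111⟩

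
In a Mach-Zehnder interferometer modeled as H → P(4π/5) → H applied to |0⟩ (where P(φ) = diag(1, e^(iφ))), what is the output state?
(0.09549 + 0.2939i)|0⟩ + (0.9045 - 0.2939i)|1⟩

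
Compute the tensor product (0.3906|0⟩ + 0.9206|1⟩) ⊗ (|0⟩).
0.3906|00⟩ + 0.9206|10⟩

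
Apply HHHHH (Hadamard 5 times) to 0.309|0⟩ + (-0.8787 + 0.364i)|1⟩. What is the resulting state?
(-0.4028 + 0.2574i)|0⟩ + (0.8398 - 0.2574i)|1⟩

H² = I, so H^5 = H: a single Hadamard. With (a, b) = (0.309, (-0.8787 + 0.364i)), H gives ((a + b)/√2, (a − b)/√2) = ((-0.4028 + 0.2574i), (0.8398 - 0.2574i)).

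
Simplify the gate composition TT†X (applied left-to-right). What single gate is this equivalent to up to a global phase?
X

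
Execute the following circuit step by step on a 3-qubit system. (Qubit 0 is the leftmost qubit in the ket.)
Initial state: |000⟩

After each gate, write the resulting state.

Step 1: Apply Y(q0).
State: i|100⟩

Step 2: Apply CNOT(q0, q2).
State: i|101⟩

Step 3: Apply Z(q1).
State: i|101⟩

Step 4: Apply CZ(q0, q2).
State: -i|101⟩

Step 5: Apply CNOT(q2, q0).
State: -i|001⟩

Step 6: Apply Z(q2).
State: i|001⟩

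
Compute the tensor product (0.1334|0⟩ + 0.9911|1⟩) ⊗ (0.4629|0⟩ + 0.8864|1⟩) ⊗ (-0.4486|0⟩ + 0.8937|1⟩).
-0.0277|000⟩ + 0.05519|001⟩ - 0.05305|010⟩ + 0.1057|011⟩ - 0.2058|100⟩ + 0.41|101⟩ - 0.3941|110⟩ + 0.7851|111⟩

amp(|b₁b₂…⟩) = product of the factor amplitudes for bits b₁, b₂, …; only kets whose every factor amplitude is nonzero survive.
|000⟩: (0.1334)(0.4629)(-0.4486) = -0.0277
|001⟩: (0.1334)(0.4629)(0.8937) = 0.05519
|010⟩: (0.1334)(0.8864)(-0.4486) = -0.05305
|011⟩: (0.1334)(0.8864)(0.8937) = 0.1057
|100⟩: (0.9911)(0.4629)(-0.4486) = -0.2058
|101⟩: (0.9911)(0.4629)(0.8937) = 0.41
|110⟩: (0.9911)(0.8864)(-0.4486) = -0.3941
|111⟩: (0.9911)(0.8864)(0.8937) = 0.7851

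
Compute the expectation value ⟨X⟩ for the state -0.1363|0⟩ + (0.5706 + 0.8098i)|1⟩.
-0.1555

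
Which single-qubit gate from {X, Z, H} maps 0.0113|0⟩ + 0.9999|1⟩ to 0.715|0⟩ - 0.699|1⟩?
H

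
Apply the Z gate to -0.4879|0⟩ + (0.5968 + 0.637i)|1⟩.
-0.4879|0⟩ + (-0.5968 - 0.637i)|1⟩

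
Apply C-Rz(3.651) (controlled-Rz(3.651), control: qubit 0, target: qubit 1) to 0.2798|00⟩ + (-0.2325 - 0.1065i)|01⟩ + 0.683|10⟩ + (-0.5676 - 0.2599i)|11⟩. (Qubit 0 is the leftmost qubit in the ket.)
0.2798|00⟩ + (-0.2325 - 0.1065i)|01⟩ + (-0.1721 - 0.661i)|10⟩ + (0.3945 - 0.4838i)|11⟩

C-Rz(3.651) leaves the control-|0⟩ kets |00⟩, |01⟩ unchanged and applies Rz(3.651) to qubit 1 on the control-|1⟩ pair (|10⟩, |11⟩).
Rz(3.651) = [[e^(−iθ/2), 0], [0, e^(iθ/2)]] with e^(±iθ/2) = cos(θ/2) ± i·sin(θ/2); θ = 3.651, cos(θ/2) ≈ -0.251959, sin(θ/2) ≈ 0.967738.
With a = amp(|10⟩) = 0.683 and b = amp(|11⟩) = (-0.5676 - 0.2599i):
new amp(|10⟩) = (-0.251959 - 0.967738i)·a = (-0.1721 - 0.661i)
new amp(|11⟩) = (-0.251959 + 0.967738i)·b = (0.3945 - 0.4838i)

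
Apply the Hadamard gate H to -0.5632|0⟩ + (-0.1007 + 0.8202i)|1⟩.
(-0.4694 + 0.58i)|0⟩ + (-0.327 - 0.58i)|1⟩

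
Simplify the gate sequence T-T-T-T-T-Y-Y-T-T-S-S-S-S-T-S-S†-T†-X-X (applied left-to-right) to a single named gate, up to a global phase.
T†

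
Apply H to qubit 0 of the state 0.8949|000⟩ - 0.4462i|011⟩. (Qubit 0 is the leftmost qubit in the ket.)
0.6328|000⟩ - 0.3155i|011⟩ + 0.6328|100⟩ - 0.3155i|111⟩

H on qubit 0 mixes each pair of kets that differ only in qubit 0: amplitudes (a, b) of (|…0…⟩, |…1…⟩) become ((a + b)/√2, (a − b)/√2). Kets absent from the input have amplitude 0.
(|000⟩, |100⟩): (a, b) = (0.8949, 0) → (0.6328, 0.6328)
(|011⟩, |111⟩): (a, b) = (-0.4462i, 0) → (-0.3155i, -0.3155i)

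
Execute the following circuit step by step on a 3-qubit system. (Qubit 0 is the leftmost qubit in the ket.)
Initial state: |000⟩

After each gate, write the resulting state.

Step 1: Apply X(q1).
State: |010⟩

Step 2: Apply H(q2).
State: 1/√2|010⟩ + 1/√2|011⟩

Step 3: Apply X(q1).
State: 1/√2|000⟩ + 1/√2|001⟩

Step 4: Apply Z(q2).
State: 1/√2|000⟩ - 1/√2|001⟩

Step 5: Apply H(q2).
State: |001⟩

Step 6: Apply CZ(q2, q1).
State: |001⟩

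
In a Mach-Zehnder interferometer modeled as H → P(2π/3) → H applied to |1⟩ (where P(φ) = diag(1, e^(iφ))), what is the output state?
(0.75 - 0.433i)|0⟩ + (0.25 + 0.433i)|1⟩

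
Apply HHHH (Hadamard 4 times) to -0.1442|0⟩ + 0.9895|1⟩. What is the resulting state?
-0.1442|0⟩ + 0.9895|1⟩

H² = I, so an even number of Hadamards cancels: H^4 = I and the state is unchanged.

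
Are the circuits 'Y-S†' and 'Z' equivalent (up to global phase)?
No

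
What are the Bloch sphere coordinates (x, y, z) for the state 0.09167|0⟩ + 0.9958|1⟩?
(0.1826, 0, -0.9832)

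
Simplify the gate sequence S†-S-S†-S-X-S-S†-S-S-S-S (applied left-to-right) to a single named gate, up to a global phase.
X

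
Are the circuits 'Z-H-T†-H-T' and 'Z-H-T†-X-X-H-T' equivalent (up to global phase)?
Yes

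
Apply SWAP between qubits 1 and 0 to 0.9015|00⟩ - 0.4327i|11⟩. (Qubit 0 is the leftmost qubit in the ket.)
0.9015|00⟩ - 0.4327i|11⟩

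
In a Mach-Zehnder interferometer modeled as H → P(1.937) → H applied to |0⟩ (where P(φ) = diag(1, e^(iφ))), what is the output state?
(0.321 + 0.4668i)|0⟩ + (0.679 - 0.4668i)|1⟩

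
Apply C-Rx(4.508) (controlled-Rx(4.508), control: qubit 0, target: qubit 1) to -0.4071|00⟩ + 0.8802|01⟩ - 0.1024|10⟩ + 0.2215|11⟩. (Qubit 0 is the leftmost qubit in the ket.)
-0.4071|00⟩ + 0.8802|01⟩ + (0.06464 - 0.1718i)|10⟩ + (-0.1398 + 0.07942i)|11⟩

C-Rx(4.508) leaves the control-|0⟩ kets |00⟩, |01⟩ unchanged and applies Rx(4.508) to qubit 1 on the control-|1⟩ pair (|10⟩, |11⟩).
Rx(4.508) = [[cos(θ/2), −i·sin(θ/2)], [−i·sin(θ/2), cos(θ/2)]]; θ = 4.508, cos(θ/2) ≈ -0.631281, sin(θ/2) ≈ 0.775554.
With a = amp(|10⟩) = -0.1024 and b = amp(|11⟩) = 0.2215:
new amp(|10⟩) = (-0.631281)·a + (-0.775554i)·b = (0.06464 - 0.1718i)
new amp(|11⟩) = (-0.775554i)·a + (-0.631281)·b = (-0.1398 + 0.07942i)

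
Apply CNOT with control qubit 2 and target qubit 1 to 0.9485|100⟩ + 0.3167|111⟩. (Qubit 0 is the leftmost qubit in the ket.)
0.9485|100⟩ + 0.3167|101⟩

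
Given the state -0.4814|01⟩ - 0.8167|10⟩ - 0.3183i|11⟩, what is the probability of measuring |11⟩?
0.1013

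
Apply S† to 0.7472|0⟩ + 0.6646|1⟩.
0.7472|0⟩ - 0.6646i|1⟩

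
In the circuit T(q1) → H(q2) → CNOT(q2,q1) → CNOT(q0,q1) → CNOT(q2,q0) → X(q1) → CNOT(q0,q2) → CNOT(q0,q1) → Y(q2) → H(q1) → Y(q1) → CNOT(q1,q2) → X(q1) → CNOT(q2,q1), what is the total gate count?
14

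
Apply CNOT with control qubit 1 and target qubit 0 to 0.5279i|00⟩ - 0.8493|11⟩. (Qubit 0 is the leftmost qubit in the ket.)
0.5279i|00⟩ - 0.8493|01⟩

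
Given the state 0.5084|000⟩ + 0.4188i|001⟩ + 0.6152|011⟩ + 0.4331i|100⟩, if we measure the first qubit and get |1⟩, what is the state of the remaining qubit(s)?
i|00⟩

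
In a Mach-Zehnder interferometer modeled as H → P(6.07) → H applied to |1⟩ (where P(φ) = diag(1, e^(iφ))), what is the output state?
(0.01132 + 0.1058i)|0⟩ + (0.9887 - 0.1058i)|1⟩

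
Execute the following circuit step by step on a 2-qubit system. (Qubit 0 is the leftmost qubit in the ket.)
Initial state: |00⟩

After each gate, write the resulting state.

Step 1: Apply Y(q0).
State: i|10⟩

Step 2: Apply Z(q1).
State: i|10⟩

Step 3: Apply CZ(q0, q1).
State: i|10⟩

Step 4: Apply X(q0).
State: i|00⟩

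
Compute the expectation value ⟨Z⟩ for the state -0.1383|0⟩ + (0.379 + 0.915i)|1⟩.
-0.9617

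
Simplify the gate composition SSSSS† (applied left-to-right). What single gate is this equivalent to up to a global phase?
S†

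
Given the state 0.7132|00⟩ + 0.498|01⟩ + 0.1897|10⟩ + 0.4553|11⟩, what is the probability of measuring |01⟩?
0.248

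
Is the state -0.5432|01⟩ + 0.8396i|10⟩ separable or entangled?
Entangled

Writing the state as a|00⟩ + b|01⟩ + c|10⟩ + d|11⟩, it is a product state iff ad − bc = 0.
Here (a, b, c, d) = (0, -0.5432, 0.8396i, 0): ad − bc = (0)(0) − (-0.5432)(0.8396i) = 0.4561i ≠ 0, so the state is entangled.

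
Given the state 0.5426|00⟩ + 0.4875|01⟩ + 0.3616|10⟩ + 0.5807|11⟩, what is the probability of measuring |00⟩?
0.2944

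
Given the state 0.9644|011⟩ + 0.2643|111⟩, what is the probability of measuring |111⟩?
0.06985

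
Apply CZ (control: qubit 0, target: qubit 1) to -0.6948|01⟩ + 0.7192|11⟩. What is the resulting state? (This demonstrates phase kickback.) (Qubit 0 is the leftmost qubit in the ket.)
-0.6948|01⟩ - 0.7192|11⟩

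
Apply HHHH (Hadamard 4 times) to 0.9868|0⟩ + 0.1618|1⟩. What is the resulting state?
0.9868|0⟩ + 0.1618|1⟩

H² = I, so an even number of Hadamards cancels: H^4 = I and the state is unchanged.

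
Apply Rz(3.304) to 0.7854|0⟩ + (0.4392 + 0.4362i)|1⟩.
(-0.06371 - 0.7828i)|0⟩ + (-0.4704 + 0.4024i)|1⟩

Rz(3.304) = [[e^(−iθ/2), 0], [0, e^(iθ/2)]] with e^(±iθ/2) = cos(θ/2) ± i·sin(θ/2); θ = 3.304, cos(θ/2) ≈ -0.0811145, sin(θ/2) ≈ 0.996705.
With a = amp(|0⟩) = 0.7854 and b = amp(|1⟩) = (0.4392 + 0.4362i):
new amp(|0⟩) = (-0.0811145 - 0.996705i)·a = (-0.06371 - 0.7828i)
new amp(|1⟩) = (-0.0811145 + 0.996705i)·b = (-0.4704 + 0.4024i)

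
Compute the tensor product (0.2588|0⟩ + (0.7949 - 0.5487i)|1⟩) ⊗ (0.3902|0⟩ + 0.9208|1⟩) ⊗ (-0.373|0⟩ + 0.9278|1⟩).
-0.03767|000⟩ + 0.09369|001⟩ - 0.08889|010⟩ + 0.2211|011⟩ + (-0.1157 + 0.07986i)|100⟩ + (0.2878 - 0.1986i)|101⟩ + (-0.273 + 0.1885i)|110⟩ + (0.6791 - 0.4688i)|111⟩

amp(|b₁b₂…⟩) = product of the factor amplitudes for bits b₁, b₂, …; only kets whose every factor amplitude is nonzero survive.
|000⟩: (0.2588)(0.3902)(-0.373) = -0.03767
|001⟩: (0.2588)(0.3902)(0.9278) = 0.09369
|010⟩: (0.2588)(0.9208)(-0.373) = -0.08889
|011⟩: (0.2588)(0.9208)(0.9278) = 0.2211
|100⟩: (0.7949 - 0.5487i)(0.3902)(-0.373) = (-0.1157 + 0.07986i)
|101⟩: (0.7949 - 0.5487i)(0.3902)(0.9278) = (0.2878 - 0.1986i)
|110⟩: (0.7949 - 0.5487i)(0.9208)(-0.373) = (-0.273 + 0.1885i)
|111⟩: (0.7949 - 0.5487i)(0.9208)(0.9278) = (0.6791 - 0.4688i)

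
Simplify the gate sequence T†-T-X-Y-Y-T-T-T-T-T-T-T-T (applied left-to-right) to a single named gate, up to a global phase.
X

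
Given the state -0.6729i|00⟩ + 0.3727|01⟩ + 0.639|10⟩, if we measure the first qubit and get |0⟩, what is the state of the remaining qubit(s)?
-0.8748i|0⟩ + 0.4845|1⟩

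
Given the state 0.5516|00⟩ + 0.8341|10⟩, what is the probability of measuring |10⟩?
0.6957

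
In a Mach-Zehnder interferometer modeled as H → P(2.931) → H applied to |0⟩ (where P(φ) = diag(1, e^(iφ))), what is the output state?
(0.01105 + 0.1045i)|0⟩ + (0.989 - 0.1045i)|1⟩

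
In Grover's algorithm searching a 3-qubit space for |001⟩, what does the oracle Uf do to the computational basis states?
Uf|x⟩ = -|x⟩ if x = 001, else |x⟩ (phase flip on target)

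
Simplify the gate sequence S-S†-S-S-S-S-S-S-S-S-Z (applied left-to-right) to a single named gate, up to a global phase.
Z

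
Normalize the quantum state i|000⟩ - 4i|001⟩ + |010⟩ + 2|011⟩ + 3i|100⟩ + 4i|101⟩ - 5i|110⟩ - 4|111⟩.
0.1066i|000⟩ - 0.4264i|001⟩ + 0.1066|010⟩ + 0.2132|011⟩ + 0.3198i|100⟩ + 0.4264i|101⟩ - 0.533i|110⟩ - 0.4264|111⟩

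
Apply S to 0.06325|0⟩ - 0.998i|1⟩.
0.06325|0⟩ + 0.998|1⟩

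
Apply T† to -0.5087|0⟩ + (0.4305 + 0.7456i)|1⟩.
-0.5087|0⟩ + (0.8316 + 0.2228i)|1⟩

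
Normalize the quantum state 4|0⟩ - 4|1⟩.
1/√2|0⟩ - 1/√2|1⟩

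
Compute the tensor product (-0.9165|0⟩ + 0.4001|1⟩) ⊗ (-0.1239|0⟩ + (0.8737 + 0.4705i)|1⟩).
0.1136|00⟩ + (-0.8007 - 0.4312i)|01⟩ - 0.04957|10⟩ + (0.3496 + 0.1882i)|11⟩

amp(|b₁b₂…⟩) = product of the factor amplitudes for bits b₁, b₂, …; only kets whose every factor amplitude is nonzero survive.
|00⟩: (-0.9165)(-0.1239) = 0.1136
|01⟩: (-0.9165)(0.8737 + 0.4705i) = (-0.8007 - 0.4312i)
|10⟩: (0.4001)(-0.1239) = -0.04957
|11⟩: (0.4001)(0.8737 + 0.4705i) = (0.3496 + 0.1882i)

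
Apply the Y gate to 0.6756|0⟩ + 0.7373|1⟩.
-0.7373i|0⟩ + 0.6756i|1⟩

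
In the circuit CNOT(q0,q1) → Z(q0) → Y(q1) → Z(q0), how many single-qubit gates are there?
3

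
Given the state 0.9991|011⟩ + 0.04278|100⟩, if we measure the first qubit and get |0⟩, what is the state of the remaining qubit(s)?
|11⟩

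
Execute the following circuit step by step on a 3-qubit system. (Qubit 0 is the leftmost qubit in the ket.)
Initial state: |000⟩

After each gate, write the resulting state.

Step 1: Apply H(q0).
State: 1/√2|000⟩ + 1/√2|100⟩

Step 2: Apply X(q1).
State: 1/√2|010⟩ + 1/√2|110⟩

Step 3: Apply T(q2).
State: 1/√2|010⟩ + 1/√2|110⟩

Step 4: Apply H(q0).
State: |010⟩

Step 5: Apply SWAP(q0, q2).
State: |010⟩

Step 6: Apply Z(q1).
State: -|010⟩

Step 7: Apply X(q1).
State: -|000⟩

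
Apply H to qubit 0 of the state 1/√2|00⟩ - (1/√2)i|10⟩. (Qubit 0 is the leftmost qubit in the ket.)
(1/2 - (1/2)i)|00⟩ + (1/2 + (1/2)i)|10⟩

H on qubit 0 mixes each pair of kets that differ only in qubit 0: amplitudes (a, b) of (|…0…⟩, |…1…⟩) become ((a + b)/√2, (a − b)/√2). Kets absent from the input have amplitude 0.
(|00⟩, |10⟩): (a, b) = (1/√2, -(1/√2)i) → ((1/2 - (1/2)i), (1/2 + (1/2)i))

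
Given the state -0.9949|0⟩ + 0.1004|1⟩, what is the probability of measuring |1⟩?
0.01008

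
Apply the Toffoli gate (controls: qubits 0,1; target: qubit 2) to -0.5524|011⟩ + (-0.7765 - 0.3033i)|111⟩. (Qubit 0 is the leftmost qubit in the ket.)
-0.5524|011⟩ + (-0.7765 - 0.3033i)|110⟩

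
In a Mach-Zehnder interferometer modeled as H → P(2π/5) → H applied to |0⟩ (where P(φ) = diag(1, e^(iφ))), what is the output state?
(0.6545 + 0.4755i)|0⟩ + (0.3455 - 0.4755i)|1⟩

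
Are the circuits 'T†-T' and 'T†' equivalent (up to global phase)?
No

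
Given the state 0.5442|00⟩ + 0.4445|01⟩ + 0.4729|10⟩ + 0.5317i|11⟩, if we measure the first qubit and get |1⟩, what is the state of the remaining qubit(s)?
0.6646|0⟩ + 0.7472i|1⟩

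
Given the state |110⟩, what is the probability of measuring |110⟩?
1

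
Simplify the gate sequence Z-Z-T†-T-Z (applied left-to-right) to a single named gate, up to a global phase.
Z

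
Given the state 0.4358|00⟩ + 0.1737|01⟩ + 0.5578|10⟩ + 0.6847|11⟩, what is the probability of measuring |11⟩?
0.4688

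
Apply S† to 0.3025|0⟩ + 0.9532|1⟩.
0.3025|0⟩ - 0.9532i|1⟩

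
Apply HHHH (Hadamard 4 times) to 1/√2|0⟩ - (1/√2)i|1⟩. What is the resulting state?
1/√2|0⟩ - (1/√2)i|1⟩

H² = I, so an even number of Hadamards cancels: H^4 = I and the state is unchanged.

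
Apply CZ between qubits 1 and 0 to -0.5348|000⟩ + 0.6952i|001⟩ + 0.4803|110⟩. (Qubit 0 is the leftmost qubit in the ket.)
-0.5348|000⟩ + 0.6952i|001⟩ - 0.4803|110⟩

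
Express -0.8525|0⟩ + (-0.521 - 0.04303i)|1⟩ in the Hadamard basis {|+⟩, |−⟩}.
(-0.9712 - 0.03043i)|+⟩ + (-0.2344 + 0.03043i)|−⟩

With |ψ⟩ = α|0⟩ + β|1⟩, the Hadamard-basis coefficients are ⟨+|ψ⟩ = (α + β)/√2 and ⟨−|ψ⟩ = (α − β)/√2.
Here α = -0.8525, β = (-0.521 - 0.04303i): (α + β)/√2 = (-0.9712 - 0.03043i), (α − β)/√2 = (-0.2344 + 0.03043i).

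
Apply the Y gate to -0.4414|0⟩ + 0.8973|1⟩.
-0.8973i|0⟩ - 0.4414i|1⟩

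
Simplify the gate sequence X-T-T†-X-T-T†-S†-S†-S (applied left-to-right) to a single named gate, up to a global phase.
S†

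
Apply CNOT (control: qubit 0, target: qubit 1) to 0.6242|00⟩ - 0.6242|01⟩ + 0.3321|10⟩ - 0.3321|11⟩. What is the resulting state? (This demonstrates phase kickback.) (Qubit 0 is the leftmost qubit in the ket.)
0.6242|00⟩ - 0.6242|01⟩ - 0.3321|10⟩ + 0.3321|11⟩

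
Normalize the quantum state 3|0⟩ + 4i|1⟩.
0.6|0⟩ + 0.8i|1⟩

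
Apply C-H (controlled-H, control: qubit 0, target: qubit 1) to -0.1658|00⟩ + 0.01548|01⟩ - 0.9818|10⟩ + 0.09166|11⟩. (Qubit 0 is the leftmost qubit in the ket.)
-0.1658|00⟩ + 0.01548|01⟩ - 0.6294|10⟩ - 0.7591|11⟩

C-H leaves the control-|0⟩ kets |00⟩, |01⟩ unchanged and applies H to qubit 1 on the control-|1⟩ pair (|10⟩, |11⟩).
H = [[1/√2, 1/√2], [1/√2, -1/√2]].
With a = amp(|10⟩) = -0.9818 and b = amp(|11⟩) = 0.09166:
new amp(|10⟩) = (1/√2)·a + (1/√2)·b = -0.6294
new amp(|11⟩) = (1/√2)·a + (-1/√2)·b = -0.7591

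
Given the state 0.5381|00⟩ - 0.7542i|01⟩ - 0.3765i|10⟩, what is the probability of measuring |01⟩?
0.5688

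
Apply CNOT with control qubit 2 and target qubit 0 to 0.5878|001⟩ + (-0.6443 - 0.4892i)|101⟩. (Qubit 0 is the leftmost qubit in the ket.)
(-0.6443 - 0.4892i)|001⟩ + 0.5878|101⟩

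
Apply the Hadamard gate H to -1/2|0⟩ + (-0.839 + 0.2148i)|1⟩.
(-0.9468 + 0.1519i)|0⟩ + (0.2397 - 0.1519i)|1⟩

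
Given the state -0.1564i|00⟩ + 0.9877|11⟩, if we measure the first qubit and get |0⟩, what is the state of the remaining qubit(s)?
-i|0⟩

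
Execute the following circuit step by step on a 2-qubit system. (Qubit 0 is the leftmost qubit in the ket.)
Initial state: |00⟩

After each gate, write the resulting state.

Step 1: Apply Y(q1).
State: i|01⟩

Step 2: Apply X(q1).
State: i|00⟩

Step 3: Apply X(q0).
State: i|10⟩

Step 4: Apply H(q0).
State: (1/√2)i|00⟩ - (1/√2)i|10⟩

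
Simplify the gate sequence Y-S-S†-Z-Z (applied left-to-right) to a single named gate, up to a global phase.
Y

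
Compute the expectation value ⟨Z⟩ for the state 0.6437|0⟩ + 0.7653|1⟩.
-0.1713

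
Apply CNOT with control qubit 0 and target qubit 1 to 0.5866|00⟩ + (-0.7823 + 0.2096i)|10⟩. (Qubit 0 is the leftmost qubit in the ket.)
0.5866|00⟩ + (-0.7823 + 0.2096i)|11⟩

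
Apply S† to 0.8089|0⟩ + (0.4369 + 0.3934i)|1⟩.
0.8089|0⟩ + (0.3934 - 0.4369i)|1⟩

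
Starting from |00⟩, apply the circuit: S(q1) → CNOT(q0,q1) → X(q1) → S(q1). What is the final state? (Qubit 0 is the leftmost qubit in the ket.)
i|01⟩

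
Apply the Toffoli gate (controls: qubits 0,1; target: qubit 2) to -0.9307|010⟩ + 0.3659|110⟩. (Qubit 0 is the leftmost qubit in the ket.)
-0.9307|010⟩ + 0.3659|111⟩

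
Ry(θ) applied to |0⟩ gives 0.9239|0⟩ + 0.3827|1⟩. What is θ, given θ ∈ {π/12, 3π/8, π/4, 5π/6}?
π/4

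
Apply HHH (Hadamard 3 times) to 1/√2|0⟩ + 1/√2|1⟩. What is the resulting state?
|0⟩

H² = I, so H^3 = H: a single Hadamard. With (a, b) = (1/√2, 1/√2), H gives ((a + b)/√2, (a − b)/√2) = (1, 0).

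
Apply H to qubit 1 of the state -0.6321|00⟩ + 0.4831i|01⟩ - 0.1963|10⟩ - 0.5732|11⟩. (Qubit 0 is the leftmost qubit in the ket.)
(-0.447 + 0.3416i)|00⟩ + (-0.447 - 0.3416i)|01⟩ - 0.5441|10⟩ + 0.2665|11⟩

H on qubit 1 mixes each pair of kets that differ only in qubit 1: amplitudes (a, b) of (|…0…⟩, |…1…⟩) become ((a + b)/√2, (a − b)/√2). Kets absent from the input have amplitude 0.
(|00⟩, |01⟩): (a, b) = (-0.6321, 0.4831i) → ((-0.447 + 0.3416i), (-0.447 - 0.3416i))
(|10⟩, |11⟩): (a, b) = (-0.1963, -0.5732) → (-0.5441, 0.2665)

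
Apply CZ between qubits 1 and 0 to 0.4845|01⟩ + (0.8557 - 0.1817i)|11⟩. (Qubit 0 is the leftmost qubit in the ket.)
0.4845|01⟩ + (-0.8557 + 0.1817i)|11⟩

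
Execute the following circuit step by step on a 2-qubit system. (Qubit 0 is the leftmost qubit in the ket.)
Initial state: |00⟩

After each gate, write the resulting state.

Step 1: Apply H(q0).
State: 1/√2|00⟩ + 1/√2|10⟩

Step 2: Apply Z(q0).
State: 1/√2|00⟩ - 1/√2|10⟩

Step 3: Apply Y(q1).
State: (1/√2)i|01⟩ - (1/√2)i|11⟩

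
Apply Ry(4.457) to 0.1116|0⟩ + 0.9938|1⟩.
-0.8547|0⟩ - 0.5192|1⟩

Ry(4.457) = [[cos(θ/2), −sin(θ/2)], [sin(θ/2), cos(θ/2)]]; θ = 4.457, cos(θ/2) ≈ -0.611301, sin(θ/2) ≈ 0.791398.
With a = amp(|0⟩) = 0.1116 and b = amp(|1⟩) = 0.9938:
new amp(|0⟩) = (-0.611301)·a + (-0.791398)·b = -0.8547
new amp(|1⟩) = (0.791398)·a + (-0.611301)·b = -0.5192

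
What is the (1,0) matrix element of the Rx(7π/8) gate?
-0.9808i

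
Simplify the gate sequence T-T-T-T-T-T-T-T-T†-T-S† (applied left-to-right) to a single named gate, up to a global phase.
S†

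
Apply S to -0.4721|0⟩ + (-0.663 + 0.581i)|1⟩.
-0.4721|0⟩ + (-0.581 - 0.663i)|1⟩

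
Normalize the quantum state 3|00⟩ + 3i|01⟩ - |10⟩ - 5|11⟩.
0.4523|00⟩ + 0.4523i|01⟩ - 0.1508|10⟩ - 0.7538|11⟩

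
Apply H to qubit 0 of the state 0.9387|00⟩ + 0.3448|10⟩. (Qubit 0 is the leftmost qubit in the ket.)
0.9076|00⟩ + 0.42|10⟩

H on qubit 0 mixes each pair of kets that differ only in qubit 0: amplitudes (a, b) of (|…0…⟩, |…1…⟩) become ((a + b)/√2, (a − b)/√2). Kets absent from the input have amplitude 0.
(|00⟩, |10⟩): (a, b) = (0.9387, 0.3448) → (0.9076, 0.42)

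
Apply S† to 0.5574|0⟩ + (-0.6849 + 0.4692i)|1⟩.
0.5574|0⟩ + (0.4692 + 0.6849i)|1⟩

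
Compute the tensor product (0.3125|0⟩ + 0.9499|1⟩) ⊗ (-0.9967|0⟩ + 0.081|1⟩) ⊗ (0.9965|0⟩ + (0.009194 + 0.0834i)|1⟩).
-0.3104|000⟩ + (-0.002864 - 0.02598i)|001⟩ + 0.02522|010⟩ + (0.0002327 + 0.002111i)|011⟩ - 0.9435|100⟩ + (-0.008705 - 0.07896i)|101⟩ + 0.07667|110⟩ + (0.0007074 + 0.006417i)|111⟩

amp(|b₁b₂…⟩) = product of the factor amplitudes for bits b₁, b₂, …; only kets whose every factor amplitude is nonzero survive.
|000⟩: (0.3125)(-0.9967)(0.9965) = -0.3104
|001⟩: (0.3125)(-0.9967)(0.009194 + 0.0834i) = (-0.002864 - 0.02598i)
|010⟩: (0.3125)(0.081)(0.9965) = 0.02522
|011⟩: (0.3125)(0.081)(0.009194 + 0.0834i) = (0.0002327 + 0.002111i)
|100⟩: (0.9499)(-0.9967)(0.9965) = -0.9435
|101⟩: (0.9499)(-0.9967)(0.009194 + 0.0834i) = (-0.008705 - 0.07896i)
|110⟩: (0.9499)(0.081)(0.9965) = 0.07667
|111⟩: (0.9499)(0.081)(0.009194 + 0.0834i) = (0.0007074 + 0.006417i)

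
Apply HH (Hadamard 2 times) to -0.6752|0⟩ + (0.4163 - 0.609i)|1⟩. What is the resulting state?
-0.6752|0⟩ + (0.4163 - 0.609i)|1⟩

H² = I, so an even number of Hadamards cancels: H^2 = I and the state is unchanged.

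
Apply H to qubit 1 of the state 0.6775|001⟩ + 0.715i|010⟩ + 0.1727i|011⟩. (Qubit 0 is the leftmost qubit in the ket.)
0.5056i|000⟩ + (0.4791 + 0.1221i)|001⟩ - 0.5056i|010⟩ + (0.4791 - 0.1221i)|011⟩

H on qubit 1 mixes each pair of kets that differ only in qubit 1: amplitudes (a, b) of (|…0…⟩, |…1…⟩) become ((a + b)/√2, (a − b)/√2). Kets absent from the input have amplitude 0.
(|000⟩, |010⟩): (a, b) = (0, 0.715i) → (0.5056i, -0.5056i)
(|001⟩, |011⟩): (a, b) = (0.6775, 0.1727i) → ((0.4791 + 0.1221i), (0.4791 - 0.1221i))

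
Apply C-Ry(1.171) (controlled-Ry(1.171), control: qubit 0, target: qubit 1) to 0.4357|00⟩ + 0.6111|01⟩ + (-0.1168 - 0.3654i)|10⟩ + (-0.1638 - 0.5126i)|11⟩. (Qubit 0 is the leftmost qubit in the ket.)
0.4357|00⟩ + 0.6111|01⟩ + (-0.006827 - 0.02127i)|10⟩ + (-0.2011 - 0.6291i)|11⟩

C-Ry(1.171) leaves the control-|0⟩ kets |00⟩, |01⟩ unchanged and applies Ry(1.171) to qubit 1 on the control-|1⟩ pair (|10⟩, |11⟩).
Ry(1.171) = [[cos(θ/2), −sin(θ/2)], [sin(θ/2), cos(θ/2)]]; θ = 1.171, cos(θ/2) ≈ 0.833436, sin(θ/2) ≈ 0.552616.
With a = amp(|10⟩) = (-0.1168 - 0.3654i) and b = amp(|11⟩) = (-0.1638 - 0.5126i):
new amp(|10⟩) = (0.833436)·a + (-0.552616)·b = (-0.006827 - 0.02127i)
new amp(|11⟩) = (0.552616)·a + (0.833436)·b = (-0.2011 - 0.6291i)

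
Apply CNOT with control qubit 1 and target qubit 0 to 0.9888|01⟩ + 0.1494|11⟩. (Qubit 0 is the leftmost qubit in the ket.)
0.1494|01⟩ + 0.9888|11⟩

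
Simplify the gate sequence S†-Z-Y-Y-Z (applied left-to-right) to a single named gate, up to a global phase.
S†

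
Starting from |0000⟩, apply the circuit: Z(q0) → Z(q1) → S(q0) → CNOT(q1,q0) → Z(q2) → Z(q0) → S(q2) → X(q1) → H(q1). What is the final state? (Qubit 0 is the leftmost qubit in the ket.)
1/√2|0000⟩ - 1/√2|0100⟩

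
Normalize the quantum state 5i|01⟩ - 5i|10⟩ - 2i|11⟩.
0.6804i|01⟩ - 0.6804i|10⟩ - 0.2722i|11⟩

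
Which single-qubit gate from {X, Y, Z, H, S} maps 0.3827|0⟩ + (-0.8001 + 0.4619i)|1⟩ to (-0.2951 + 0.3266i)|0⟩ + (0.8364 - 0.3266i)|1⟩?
H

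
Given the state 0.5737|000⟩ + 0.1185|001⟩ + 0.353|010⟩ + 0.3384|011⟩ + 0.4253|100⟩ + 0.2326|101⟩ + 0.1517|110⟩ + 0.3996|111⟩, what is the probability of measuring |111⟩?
0.1597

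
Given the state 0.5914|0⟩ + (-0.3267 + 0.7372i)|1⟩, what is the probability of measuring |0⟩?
0.3498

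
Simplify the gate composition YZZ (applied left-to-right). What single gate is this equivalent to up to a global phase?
Y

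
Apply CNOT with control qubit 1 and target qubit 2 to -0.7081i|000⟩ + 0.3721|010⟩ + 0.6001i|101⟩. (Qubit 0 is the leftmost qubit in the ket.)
-0.7081i|000⟩ + 0.3721|011⟩ + 0.6001i|101⟩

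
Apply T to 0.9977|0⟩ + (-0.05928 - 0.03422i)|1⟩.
0.9977|0⟩ + (-0.01772 - 0.06611i)|1⟩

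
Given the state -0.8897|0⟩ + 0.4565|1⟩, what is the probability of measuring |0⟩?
0.7916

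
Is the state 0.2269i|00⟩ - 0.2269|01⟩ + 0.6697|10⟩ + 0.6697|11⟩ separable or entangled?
Entangled

Writing the state as a|00⟩ + b|01⟩ + c|10⟩ + d|11⟩, it is a product state iff ad − bc = 0.
Here (a, b, c, d) = (0.2269i, -0.2269, 0.6697, 0.6697): ad − bc = (0.2269i)(0.6697) − (-0.2269)(0.6697) = (0.152 + 0.152i) ≠ 0, so the state is entangled.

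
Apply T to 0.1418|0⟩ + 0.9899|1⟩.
0.1418|0⟩ + (0.7 + 0.7i)|1⟩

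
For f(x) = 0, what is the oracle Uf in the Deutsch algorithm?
I ⊗ I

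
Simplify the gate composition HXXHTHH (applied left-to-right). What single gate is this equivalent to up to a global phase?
T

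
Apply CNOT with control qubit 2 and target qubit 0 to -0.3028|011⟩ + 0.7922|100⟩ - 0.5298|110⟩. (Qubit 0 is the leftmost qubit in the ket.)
0.7922|100⟩ - 0.5298|110⟩ - 0.3028|111⟩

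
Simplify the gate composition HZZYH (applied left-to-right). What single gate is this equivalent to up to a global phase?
Y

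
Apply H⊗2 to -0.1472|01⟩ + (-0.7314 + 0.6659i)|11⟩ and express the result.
(-0.4393 + 0.333i)|00⟩ + (0.4393 - 0.333i)|01⟩ + (0.2921 - 0.333i)|10⟩ + (-0.2921 + 0.333i)|11⟩

H⊗2 gives amp(|y⟩) = (1/2) Σ_x (−1)^(x·y) amp(|x⟩), where x·y is the number of positions in which both x and y have a 1.
|00⟩: (-0.1472 + (-0.7314 + 0.6659i))/2 = (-0.4393 + 0.333i)
|01⟩: (0.1472 - (-0.7314 + 0.6659i))/2 = (0.4393 - 0.333i)
|10⟩: (-0.1472 - (-0.7314 + 0.6659i))/2 = (0.2921 - 0.333i)
|11⟩: (0.1472 + (-0.7314 + 0.6659i))/2 = (-0.2921 + 0.333i)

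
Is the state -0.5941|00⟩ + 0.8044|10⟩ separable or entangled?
Separable

Writing the state as a|00⟩ + b|01⟩ + c|10⟩ + d|11⟩, it is a product state iff ad − bc = 0.
Here (a, b, c, d) = (-0.5941, 0, 0.8044, 0): ad − bc = (-0.5941)(0) − (0)(0.8044) = 0, so the state is separable.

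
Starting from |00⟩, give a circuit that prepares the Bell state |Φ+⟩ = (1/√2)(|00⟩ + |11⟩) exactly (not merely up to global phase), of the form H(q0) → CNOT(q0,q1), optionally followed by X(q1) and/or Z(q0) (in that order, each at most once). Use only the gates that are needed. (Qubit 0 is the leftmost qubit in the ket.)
H(q0) → CNOT(q0,q1)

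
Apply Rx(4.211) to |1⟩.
-0.8604i|0⟩ - 0.5096|1⟩

Rx(4.211) = [[cos(θ/2), −i·sin(θ/2)], [−i·sin(θ/2), cos(θ/2)]]; θ = 4.211, cos(θ/2) ≈ -0.509586, sin(θ/2) ≈ 0.86042.
With a = amp(|0⟩) = 0 and b = amp(|1⟩) = 1:
new amp(|0⟩) = (-0.509586)·a + (-0.86042i)·b = -0.8604i
new amp(|1⟩) = (-0.86042i)·a + (-0.509586)·b = -0.5096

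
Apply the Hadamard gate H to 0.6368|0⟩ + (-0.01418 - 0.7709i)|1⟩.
(0.4403 - 0.5451i)|0⟩ + (0.4603 + 0.5451i)|1⟩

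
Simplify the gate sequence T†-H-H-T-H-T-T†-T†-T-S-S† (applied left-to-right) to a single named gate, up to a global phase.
H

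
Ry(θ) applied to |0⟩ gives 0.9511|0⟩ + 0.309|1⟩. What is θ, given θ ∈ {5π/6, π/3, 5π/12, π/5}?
π/5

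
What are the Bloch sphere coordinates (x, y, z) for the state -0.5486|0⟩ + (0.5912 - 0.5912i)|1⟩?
(-0.6487, 0.6487, -0.3981)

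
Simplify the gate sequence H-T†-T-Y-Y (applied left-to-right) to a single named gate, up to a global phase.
H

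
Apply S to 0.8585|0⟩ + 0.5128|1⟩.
0.8585|0⟩ + 0.5128i|1⟩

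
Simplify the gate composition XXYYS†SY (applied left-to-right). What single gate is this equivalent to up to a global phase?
Y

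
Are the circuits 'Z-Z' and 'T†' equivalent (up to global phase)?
No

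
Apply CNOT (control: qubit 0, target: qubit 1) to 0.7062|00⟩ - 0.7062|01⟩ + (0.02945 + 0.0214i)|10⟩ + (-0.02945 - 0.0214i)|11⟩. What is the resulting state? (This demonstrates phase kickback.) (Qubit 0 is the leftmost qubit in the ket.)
0.7062|00⟩ - 0.7062|01⟩ + (-0.02945 - 0.0214i)|10⟩ + (0.02945 + 0.0214i)|11⟩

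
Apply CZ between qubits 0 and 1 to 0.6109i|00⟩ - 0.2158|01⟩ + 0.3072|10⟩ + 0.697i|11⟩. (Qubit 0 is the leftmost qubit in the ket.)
0.6109i|00⟩ - 0.2158|01⟩ + 0.3072|10⟩ - 0.697i|11⟩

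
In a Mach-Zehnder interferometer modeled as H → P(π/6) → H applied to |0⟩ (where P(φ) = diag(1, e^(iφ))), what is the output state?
(0.933 + 0.25i)|0⟩ + (0.06699 - 0.25i)|1⟩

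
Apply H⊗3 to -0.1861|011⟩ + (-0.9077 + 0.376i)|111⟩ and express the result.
(-0.3867 + 0.1329i)|000⟩ + (0.3867 - 0.1329i)|001⟩ + (0.3867 - 0.1329i)|010⟩ + (-0.3867 + 0.1329i)|011⟩ + (0.2551 - 0.1329i)|100⟩ + (-0.2551 + 0.1329i)|101⟩ + (-0.2551 + 0.1329i)|110⟩ + (0.2551 - 0.1329i)|111⟩

H⊗3 gives amp(|y⟩) = (1/2√2) Σ_x (−1)^(x·y) amp(|x⟩), where x·y is the number of positions in which both x and y have a 1.
|000⟩: (-0.1861 + (-0.9077 + 0.376i))/(2√2) = (-0.3867 + 0.1329i)
|001⟩: (0.1861 - (-0.9077 + 0.376i))/(2√2) = (0.3867 - 0.1329i)
|010⟩: (0.1861 - (-0.9077 + 0.376i))/(2√2) = (0.3867 - 0.1329i)
|011⟩: (-0.1861 + (-0.9077 + 0.376i))/(2√2) = (-0.3867 + 0.1329i)
|100⟩: (-0.1861 - (-0.9077 + 0.376i))/(2√2) = (0.2551 - 0.1329i)
|101⟩: (0.1861 + (-0.9077 + 0.376i))/(2√2) = (-0.2551 + 0.1329i)
|110⟩: (0.1861 + (-0.9077 + 0.376i))/(2√2) = (-0.2551 + 0.1329i)
|111⟩: (-0.1861 - (-0.9077 + 0.376i))/(2√2) = (0.2551 - 0.1329i)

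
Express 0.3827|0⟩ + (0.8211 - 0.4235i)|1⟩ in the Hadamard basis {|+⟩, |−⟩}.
(0.8512 - 0.2995i)|+⟩ + (-0.31 + 0.2995i)|−⟩

With |ψ⟩ = α|0⟩ + β|1⟩, the Hadamard-basis coefficients are ⟨+|ψ⟩ = (α + β)/√2 and ⟨−|ψ⟩ = (α − β)/√2.
Here α = 0.3827, β = (0.8211 - 0.4235i): (α + β)/√2 = (0.8512 - 0.2995i), (α − β)/√2 = (-0.31 + 0.2995i).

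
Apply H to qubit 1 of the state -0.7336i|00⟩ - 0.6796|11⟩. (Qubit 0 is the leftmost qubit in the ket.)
-0.5187i|00⟩ - 0.5187i|01⟩ - 0.4805|10⟩ + 0.4805|11⟩

H on qubit 1 mixes each pair of kets that differ only in qubit 1: amplitudes (a, b) of (|…0…⟩, |…1…⟩) become ((a + b)/√2, (a − b)/√2). Kets absent from the input have amplitude 0.
(|00⟩, |01⟩): (a, b) = (-0.7336i, 0) → (-0.5187i, -0.5187i)
(|10⟩, |11⟩): (a, b) = (0, -0.6796) → (-0.4805, 0.4805)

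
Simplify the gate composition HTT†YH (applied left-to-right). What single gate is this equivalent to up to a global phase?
Y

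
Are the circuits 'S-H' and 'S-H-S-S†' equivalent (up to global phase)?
Yes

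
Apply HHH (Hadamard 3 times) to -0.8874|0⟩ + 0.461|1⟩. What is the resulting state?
-0.3015|0⟩ - 0.9535|1⟩

H² = I, so H^3 = H: a single Hadamard. With (a, b) = (-0.8874, 0.461), H gives ((a + b)/√2, (a − b)/√2) = (-0.3015, -0.9535).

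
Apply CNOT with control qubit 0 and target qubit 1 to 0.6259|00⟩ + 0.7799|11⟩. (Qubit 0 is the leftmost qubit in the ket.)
0.6259|00⟩ + 0.7799|10⟩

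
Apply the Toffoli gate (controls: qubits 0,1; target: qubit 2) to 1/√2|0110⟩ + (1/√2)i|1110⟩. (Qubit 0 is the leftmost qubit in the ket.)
1/√2|0110⟩ + (1/√2)i|1100⟩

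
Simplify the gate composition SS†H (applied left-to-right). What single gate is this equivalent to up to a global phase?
H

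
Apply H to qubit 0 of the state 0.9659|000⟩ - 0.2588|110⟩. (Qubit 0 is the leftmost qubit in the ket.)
0.683|000⟩ - 0.183|010⟩ + 0.683|100⟩ + 0.183|110⟩

H on qubit 0 mixes each pair of kets that differ only in qubit 0: amplitudes (a, b) of (|…0…⟩, |…1…⟩) become ((a + b)/√2, (a − b)/√2). Kets absent from the input have amplitude 0.
(|000⟩, |100⟩): (a, b) = (0.9659, 0) → (0.683, 0.683)
(|010⟩, |110⟩): (a, b) = (0, -0.2588) → (-0.183, 0.183)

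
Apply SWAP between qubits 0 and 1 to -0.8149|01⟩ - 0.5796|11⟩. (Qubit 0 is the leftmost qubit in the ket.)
-0.8149|10⟩ - 0.5796|11⟩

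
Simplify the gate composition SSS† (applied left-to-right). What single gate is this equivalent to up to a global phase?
S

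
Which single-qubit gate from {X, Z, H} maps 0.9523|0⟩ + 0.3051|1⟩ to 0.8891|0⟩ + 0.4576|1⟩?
H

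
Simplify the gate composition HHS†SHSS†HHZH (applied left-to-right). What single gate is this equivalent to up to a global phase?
X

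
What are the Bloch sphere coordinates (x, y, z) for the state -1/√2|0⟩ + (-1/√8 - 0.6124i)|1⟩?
(1/2, 0.8661, -0.00003376)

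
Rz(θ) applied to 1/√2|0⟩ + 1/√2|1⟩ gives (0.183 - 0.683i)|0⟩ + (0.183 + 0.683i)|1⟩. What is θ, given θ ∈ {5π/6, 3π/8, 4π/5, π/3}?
5π/6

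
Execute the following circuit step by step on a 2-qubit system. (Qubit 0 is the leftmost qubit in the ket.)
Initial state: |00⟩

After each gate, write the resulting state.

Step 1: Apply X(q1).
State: |01⟩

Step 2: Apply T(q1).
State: (1/√2 + (1/√2)i)|01⟩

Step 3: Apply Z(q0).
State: (1/√2 + (1/√2)i)|01⟩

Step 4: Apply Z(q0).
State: (1/√2 + (1/√2)i)|01⟩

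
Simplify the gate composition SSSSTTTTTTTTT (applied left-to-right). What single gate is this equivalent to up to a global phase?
T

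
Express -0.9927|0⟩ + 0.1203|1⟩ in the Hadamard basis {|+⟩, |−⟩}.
-0.6169|+⟩ - 0.787|−⟩

With |ψ⟩ = α|0⟩ + β|1⟩, the Hadamard-basis coefficients are ⟨+|ψ⟩ = (α + β)/√2 and ⟨−|ψ⟩ = (α − β)/√2.
Here α = -0.9927, β = 0.1203: (α + β)/√2 = -0.6169, (α − β)/√2 = -0.787.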